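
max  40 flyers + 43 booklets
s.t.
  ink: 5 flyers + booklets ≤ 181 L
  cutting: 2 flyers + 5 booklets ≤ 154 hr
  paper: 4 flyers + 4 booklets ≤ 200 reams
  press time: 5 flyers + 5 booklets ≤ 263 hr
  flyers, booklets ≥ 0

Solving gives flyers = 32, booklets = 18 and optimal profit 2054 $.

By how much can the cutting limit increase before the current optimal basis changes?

96

Binding constraints: cutting, paper. The basis is B = [[2,5],[4,4]] with det -12.
Per unit increase in cutting, x* moves by d = (-0.3333, 0.3333).
The basis stays optimal until flyers reaches 0; allowable increase = 96 hr.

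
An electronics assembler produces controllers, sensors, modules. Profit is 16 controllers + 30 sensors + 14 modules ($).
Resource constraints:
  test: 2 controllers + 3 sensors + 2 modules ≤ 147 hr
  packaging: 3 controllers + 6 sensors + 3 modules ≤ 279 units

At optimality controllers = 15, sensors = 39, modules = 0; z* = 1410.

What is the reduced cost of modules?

-2

At the optimum: test uses 147 of 147 (binding); packaging uses 279 of 279 (binding).
From A_Bᵀ y = c: 2·y_test + 3·y_packaging = 16; 3·y_test + 6·y_packaging = 30.
→ y_test = 2 and y_packaging = 4.
Reduced cost of modules: c₃ − yᵀa₃ = 14 − (2·2 + 4·3) = 14 − 16 = -2.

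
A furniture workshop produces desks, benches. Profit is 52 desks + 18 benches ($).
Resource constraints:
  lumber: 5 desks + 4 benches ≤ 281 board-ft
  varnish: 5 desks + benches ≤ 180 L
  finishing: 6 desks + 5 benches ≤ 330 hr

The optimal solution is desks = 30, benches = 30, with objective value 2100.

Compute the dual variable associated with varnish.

Check each constraint at x*: lumber 270/281 (slack 11); varnish 180/180 (tight); finishing 330/330 (tight).
Slack constraints have shadow price 0 (complementary slackness).
From A_Bᵀ y = c: 5·y_varnish + 6·y_finishing = 52; 1·y_varnish + 5·y_finishing = 18.
This yields shadow prices y_varnish = 8, y_finishing = 2.
Shadow price of varnish = 8.

8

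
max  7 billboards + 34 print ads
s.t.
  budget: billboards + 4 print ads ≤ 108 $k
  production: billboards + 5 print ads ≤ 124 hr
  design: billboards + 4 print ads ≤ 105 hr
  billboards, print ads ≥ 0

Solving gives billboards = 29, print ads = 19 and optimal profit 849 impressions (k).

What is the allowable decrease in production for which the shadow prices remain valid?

19

Binding constraints: production, design. The basis is B = [[1,5],[1,4]] with det -1.
Per unit decrease in production, x* moves by d = (4, -1).
The basis stays optimal until print ads reaches 0; allowable decrease = 19 hr.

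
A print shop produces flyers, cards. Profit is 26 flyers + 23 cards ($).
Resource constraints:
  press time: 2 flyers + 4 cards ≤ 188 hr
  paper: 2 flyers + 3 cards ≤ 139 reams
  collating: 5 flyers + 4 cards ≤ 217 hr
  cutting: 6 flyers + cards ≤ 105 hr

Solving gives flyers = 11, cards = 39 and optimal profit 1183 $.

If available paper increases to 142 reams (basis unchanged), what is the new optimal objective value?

1204

Binding: paper and cutting. Non-binding: press time (10 unused), collating (6 unused).
Since press time, collating are not tight, their duals are 0.
Dual feasibility on the basic columns requires 2·y_paper + 6·y_cutting = 26, 3·y_paper + 1·y_cutting = 23.
→ y_paper = 7 and y_cutting = 2.
Δz = y_paper·Δb = 7 × (3) = 21, so new z* = 1183 + 21 = 1204.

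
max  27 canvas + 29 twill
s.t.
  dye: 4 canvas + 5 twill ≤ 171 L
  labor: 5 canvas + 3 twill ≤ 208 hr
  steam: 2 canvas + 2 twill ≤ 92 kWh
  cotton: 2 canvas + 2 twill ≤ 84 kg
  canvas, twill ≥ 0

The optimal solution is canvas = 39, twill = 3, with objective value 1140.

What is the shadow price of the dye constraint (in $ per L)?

Binding: dye and cotton. Non-binding: labor (4 unused), steam (8 unused).
Since labor, steam are not tight, their duals are 0.
From A_Bᵀ y = c: 4·y_dye + 2·y_cotton = 27; 5·y_dye + 2·y_cotton = 29.
This yields shadow prices y_dye = 2, y_cotton = 9.5.
Shadow price of dye = 2.

2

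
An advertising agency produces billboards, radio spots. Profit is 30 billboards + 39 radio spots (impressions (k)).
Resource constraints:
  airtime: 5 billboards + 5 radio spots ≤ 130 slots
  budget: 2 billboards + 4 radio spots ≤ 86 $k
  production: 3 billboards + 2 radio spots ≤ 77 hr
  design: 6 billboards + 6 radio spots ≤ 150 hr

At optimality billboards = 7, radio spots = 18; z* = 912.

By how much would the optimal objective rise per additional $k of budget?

At the optimum: airtime uses 125 of 130 (slack = 5); budget uses 86 of 86 (binding); production uses 57 of 77 (slack = 20); design uses 150 of 150 (binding).
By complementary slackness, y = 0 for the non-binding constraints.
The binding rows give the dual system: 2·y_budget + 6·y_design = 30 and 4·y_budget + 6·y_design = 39.
Solving: y_budget = 4.5, y_design = 3.5.
Shadow price of budget = 4.5.

4.5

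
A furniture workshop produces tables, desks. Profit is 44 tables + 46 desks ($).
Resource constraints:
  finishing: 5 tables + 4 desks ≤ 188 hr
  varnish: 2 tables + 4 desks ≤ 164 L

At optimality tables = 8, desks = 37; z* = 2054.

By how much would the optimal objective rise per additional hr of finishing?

7

At the optimum: finishing uses 188 of 188 (binding); varnish uses 164 of 164 (binding).
From A_Bᵀ y = c: 5·y_finishing + 2·y_varnish = 44; 4·y_finishing + 4·y_varnish = 46.
This yields shadow prices y_finishing = 7, y_varnish = 4.5.
Shadow price of finishing = 7.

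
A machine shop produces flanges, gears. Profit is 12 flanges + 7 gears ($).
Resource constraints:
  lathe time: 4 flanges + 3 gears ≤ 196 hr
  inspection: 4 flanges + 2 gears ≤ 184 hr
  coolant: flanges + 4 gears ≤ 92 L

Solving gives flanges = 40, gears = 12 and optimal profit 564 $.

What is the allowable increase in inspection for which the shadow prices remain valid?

12

Binding constraints: lathe time, inspection. The basis is B = [[4,3],[4,2]] with det -4.
Per unit increase in inspection, x* moves by d = (0.75, -1).
The basis stays optimal until gears reaches 0; allowable increase = 12 hr.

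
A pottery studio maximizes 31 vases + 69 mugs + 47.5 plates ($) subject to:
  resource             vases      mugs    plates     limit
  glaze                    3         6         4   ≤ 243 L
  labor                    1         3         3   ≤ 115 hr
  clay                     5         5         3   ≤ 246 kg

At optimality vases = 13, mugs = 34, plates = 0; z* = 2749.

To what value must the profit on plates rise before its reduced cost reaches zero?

Binding: glaze and labor. Non-binding: clay (11 unused).
Slack constraints have shadow price 0 (complementary slackness).
The binding rows give the dual system: 3·y_glaze + 1·y_labor = 31 and 6·y_glaze + 3·y_labor = 69.
Solving: y_glaze = 8, y_labor = 7.
plates enters the basis when its profit ≥ yᵀa₃ = 8·4 + 7·3 = 53.

53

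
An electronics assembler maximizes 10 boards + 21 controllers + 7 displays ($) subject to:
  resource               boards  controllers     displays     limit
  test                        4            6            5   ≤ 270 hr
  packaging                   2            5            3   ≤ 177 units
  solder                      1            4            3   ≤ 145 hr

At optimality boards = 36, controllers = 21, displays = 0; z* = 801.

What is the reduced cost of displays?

-7

At the optimum: test uses 270 of 270 (binding); packaging uses 177 of 177 (binding); solder uses 120 of 145 (slack = 25).
By complementary slackness, y = 0 for the non-binding constraint.
The binding rows give the dual system: 4·y_test + 2·y_packaging = 10 and 6·y_test + 5·y_packaging = 21.
This yields shadow prices y_test = 1, y_packaging = 3.
Reduced cost of displays: c₃ − yᵀa₃ = 7 − (1·5 + 3·3) = 7 − 14 = -7.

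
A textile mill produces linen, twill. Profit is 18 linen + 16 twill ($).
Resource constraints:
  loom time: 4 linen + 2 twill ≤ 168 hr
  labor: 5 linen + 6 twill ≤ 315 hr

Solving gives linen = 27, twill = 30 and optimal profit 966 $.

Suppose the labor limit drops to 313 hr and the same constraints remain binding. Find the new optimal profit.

Both loom time and labor are binding at x*.
Dual feasibility on the basic columns requires 4·y_loom time + 5·y_labor = 18, 2·y_loom time + 6·y_labor = 16.
Solving: y_loom time = 2, y_labor = 2.
Δz = y_labor·Δb = 2 × (-2) = -4, so new z* = 966 − 4 = 962.

962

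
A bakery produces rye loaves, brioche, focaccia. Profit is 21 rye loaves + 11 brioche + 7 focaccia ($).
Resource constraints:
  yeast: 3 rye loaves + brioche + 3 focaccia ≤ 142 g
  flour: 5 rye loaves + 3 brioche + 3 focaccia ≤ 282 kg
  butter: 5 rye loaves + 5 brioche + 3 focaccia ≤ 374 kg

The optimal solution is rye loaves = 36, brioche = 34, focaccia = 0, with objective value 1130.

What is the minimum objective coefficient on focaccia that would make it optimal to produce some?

15

Binding: yeast and flour. Non-binding: butter (24 unused).
By complementary slackness, y = 0 for the non-binding constraint.
Dual feasibility on the basic columns requires 3·y_yeast + 5·y_flour = 21, 1·y_yeast + 3·y_flour = 11.
Solving: y_yeast = 2, y_flour = 3.
focaccia enters the basis when its profit ≥ yᵀa₃ = 2·3 + 3·3 = 15.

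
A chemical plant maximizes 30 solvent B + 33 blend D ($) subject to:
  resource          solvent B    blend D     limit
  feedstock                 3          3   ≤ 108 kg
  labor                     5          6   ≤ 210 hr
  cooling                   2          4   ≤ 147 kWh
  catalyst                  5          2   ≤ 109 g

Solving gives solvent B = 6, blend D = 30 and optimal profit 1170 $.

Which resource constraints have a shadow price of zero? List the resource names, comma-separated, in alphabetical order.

feedstock: 108/108 (binding)
labor: 210/210 (binding)
cooling: 132/147 (slack 15)
catalyst: 90/109 (slack 19)
By complementary slackness, a constraint with positive slack has shadow price 0 → catalyst, cooling.

catalyst, cooling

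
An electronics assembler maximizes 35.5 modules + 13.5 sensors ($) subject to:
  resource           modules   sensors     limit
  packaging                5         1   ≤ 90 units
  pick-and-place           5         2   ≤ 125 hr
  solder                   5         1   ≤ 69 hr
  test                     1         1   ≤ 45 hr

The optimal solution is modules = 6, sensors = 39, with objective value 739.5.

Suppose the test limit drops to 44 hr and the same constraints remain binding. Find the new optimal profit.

At the optimum: packaging uses 69 of 90 (slack = 21); pick-and-place uses 108 of 125 (slack = 17); solder uses 69 of 69 (binding); test uses 45 of 45 (binding).
By complementary slackness, y = 0 for the non-binding constraints.
Dual feasibility on the basic columns requires 5·y_solder + 1·y_test = 35.5, 1·y_solder + 1·y_test = 13.5.
→ y_solder = 5.5 and y_test = 8.
Δz = y_test·Δb = 8 × (-1) = -8, so new z* = 739.5 − 8 = 731.5.

731.5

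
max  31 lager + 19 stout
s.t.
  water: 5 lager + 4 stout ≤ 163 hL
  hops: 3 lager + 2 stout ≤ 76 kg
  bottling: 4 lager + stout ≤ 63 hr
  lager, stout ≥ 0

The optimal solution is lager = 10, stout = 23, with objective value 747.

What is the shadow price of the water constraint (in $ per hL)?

Check each constraint at x*: water 142/163 (slack 21); hops 76/76 (tight); bottling 63/63 (tight).
Since water is not tight, its dual is 0.
From A_Bᵀ y = c: 3·y_hops + 4·y_bottling = 31; 2·y_hops + 1·y_bottling = 19.
Solving: y_hops = 9, y_bottling = 1.
Shadow price of water = 0.

0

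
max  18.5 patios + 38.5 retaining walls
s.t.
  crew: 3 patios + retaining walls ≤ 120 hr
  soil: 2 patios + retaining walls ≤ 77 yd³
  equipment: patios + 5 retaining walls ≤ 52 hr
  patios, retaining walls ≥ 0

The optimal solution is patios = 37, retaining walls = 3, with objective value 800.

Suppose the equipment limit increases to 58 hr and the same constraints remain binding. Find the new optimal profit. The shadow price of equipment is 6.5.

Δb = 6, so new z* = 800 + (6.5)·(6) = 800 + 39 = 839.

839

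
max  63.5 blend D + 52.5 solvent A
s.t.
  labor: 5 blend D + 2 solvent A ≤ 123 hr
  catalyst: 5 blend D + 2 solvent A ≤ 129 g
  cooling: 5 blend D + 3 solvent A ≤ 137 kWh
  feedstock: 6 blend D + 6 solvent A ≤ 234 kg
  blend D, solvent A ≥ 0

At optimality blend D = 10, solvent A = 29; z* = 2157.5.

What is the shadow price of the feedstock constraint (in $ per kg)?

At the optimum: labor uses 108 of 123 (slack = 15); catalyst uses 108 of 129 (slack = 21); cooling uses 137 of 137 (binding); feedstock uses 234 of 234 (binding).
By complementary slackness, y = 0 for the non-binding constraints.
Dual feasibility on the basic columns requires 5·y_cooling + 6·y_feedstock = 63.5, 3·y_cooling + 6·y_feedstock = 52.5.
Solving: y_cooling = 5.5, y_feedstock = 6.
Shadow price of feedstock = 6.

6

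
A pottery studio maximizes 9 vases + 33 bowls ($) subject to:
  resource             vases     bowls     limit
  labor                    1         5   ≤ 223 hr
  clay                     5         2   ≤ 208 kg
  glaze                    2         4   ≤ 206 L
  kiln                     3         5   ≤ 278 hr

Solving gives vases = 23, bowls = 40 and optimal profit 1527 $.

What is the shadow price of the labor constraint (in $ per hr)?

Binding: labor and glaze. Non-binding: clay (13 unused), kiln (9 unused).
By complementary slackness, y = 0 for the non-binding constraints.
The binding rows give the dual system: 1·y_labor + 2·y_glaze = 9 and 5·y_labor + 4·y_glaze = 33.
Solving: y_labor = 5, y_glaze = 2.
Shadow price of labor = 5.

5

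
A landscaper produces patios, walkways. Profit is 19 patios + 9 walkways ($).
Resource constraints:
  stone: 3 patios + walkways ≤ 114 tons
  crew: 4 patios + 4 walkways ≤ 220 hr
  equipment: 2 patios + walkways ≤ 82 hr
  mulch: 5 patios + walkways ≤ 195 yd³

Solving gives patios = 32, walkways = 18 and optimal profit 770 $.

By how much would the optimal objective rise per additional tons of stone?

Check each constraint at x*: stone 114/114 (tight); crew 200/220 (slack 20); equipment 82/82 (tight); mulch 178/195 (slack 17).
Since crew, mulch are not tight, their duals are 0.
From A_Bᵀ y = c: 3·y_stone + 2·y_equipment = 19; 1·y_stone + 1·y_equipment = 9.
Solving: y_stone = 1, y_equipment = 8.
Shadow price of stone = 1.

1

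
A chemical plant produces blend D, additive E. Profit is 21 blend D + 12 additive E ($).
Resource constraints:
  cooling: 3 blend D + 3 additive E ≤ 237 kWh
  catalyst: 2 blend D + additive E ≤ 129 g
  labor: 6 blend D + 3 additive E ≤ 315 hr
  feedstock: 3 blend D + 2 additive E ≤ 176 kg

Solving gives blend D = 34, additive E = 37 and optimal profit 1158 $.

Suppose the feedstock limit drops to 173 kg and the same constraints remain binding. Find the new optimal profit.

Binding: labor and feedstock. Non-binding: cooling (24 unused), catalyst (24 unused).
By complementary slackness, y = 0 for the non-binding constraints.
Dual feasibility on the basic columns requires 6·y_labor + 3·y_feedstock = 21, 3·y_labor + 2·y_feedstock = 12.
Solving: y_labor = 2, y_feedstock = 3.
Δz = y_feedstock·Δb = 3 × (-3) = -9, so new z* = 1158 − 9 = 1149.

1149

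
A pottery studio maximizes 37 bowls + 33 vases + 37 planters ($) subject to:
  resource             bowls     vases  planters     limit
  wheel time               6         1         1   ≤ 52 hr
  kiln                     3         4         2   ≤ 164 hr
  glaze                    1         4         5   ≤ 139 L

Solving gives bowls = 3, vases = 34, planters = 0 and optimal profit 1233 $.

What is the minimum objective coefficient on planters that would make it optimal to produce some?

40

At the optimum: wheel time uses 52 of 52 (binding); kiln uses 145 of 164 (slack = 19); glaze uses 139 of 139 (binding).
Since kiln is not tight, its dual is 0.
From A_Bᵀ y = c: 6·y_wheel time + 1·y_glaze = 37; 1·y_wheel time + 4·y_glaze = 33.
This yields shadow prices y_wheel time = 5, y_glaze = 7.
planters enters the basis when its profit ≥ yᵀa₃ = 5·1 + 7·5 = 40.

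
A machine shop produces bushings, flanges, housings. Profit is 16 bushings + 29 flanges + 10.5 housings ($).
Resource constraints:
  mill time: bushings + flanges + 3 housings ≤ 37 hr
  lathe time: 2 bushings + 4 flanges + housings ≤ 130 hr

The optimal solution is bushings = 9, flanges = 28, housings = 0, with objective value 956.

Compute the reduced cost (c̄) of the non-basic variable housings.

-5

At the optimum: mill time uses 37 of 37 (binding); lathe time uses 130 of 130 (binding).
From A_Bᵀ y = c: 1·y_mill time + 2·y_lathe time = 16; 1·y_mill time + 4·y_lathe time = 29.
→ y_mill time = 3 and y_lathe time = 6.5.
Reduced cost of housings: c₃ − yᵀa₃ = 10.5 − (3·3 + 6.5·1) = 10.5 − 15.5 = -5.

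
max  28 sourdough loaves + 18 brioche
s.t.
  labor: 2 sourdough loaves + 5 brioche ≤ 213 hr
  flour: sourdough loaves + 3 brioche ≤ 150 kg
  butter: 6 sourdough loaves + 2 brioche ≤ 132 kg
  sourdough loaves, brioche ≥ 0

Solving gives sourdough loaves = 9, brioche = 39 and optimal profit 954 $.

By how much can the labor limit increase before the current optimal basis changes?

39

Binding constraints: labor, butter. The basis is B = [[2,5],[6,2]] with det -26.
Per unit increase in labor, x* moves by d = (-0.0769, 0.2308).
The basis stays optimal until flour becomes binding; allowable increase = 39 hr.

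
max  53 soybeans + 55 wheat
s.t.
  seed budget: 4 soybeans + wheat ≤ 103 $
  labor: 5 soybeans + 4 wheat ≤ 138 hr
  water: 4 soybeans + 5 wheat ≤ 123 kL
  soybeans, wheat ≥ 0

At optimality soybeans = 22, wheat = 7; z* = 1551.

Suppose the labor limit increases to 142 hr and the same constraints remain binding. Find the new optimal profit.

1571

Check each constraint at x*: seed budget 95/103 (slack 8); labor 138/138 (tight); water 123/123 (tight).
Since seed budget is not tight, its dual is 0.
Dual feasibility on the basic columns requires 5·y_labor + 4·y_water = 53, 4·y_labor + 5·y_water = 55.
Solving: y_labor = 5, y_water = 7.
Δz = y_labor·Δb = 5 × (4) = 20, so new z* = 1551 + 20 = 1571.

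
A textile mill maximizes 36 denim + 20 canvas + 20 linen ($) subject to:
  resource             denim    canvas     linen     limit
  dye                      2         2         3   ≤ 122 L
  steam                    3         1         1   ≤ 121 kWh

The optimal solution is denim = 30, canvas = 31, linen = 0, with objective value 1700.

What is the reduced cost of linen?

-6

Both dye and steam are binding at x*.
From A_Bᵀ y = c: 2·y_dye + 3·y_steam = 36; 2·y_dye + 1·y_steam = 20.
→ y_dye = 6 and y_steam = 8.
Reduced cost of linen: c₃ − yᵀa₃ = 20 − (6·3 + 8·1) = 20 − 26 = -6.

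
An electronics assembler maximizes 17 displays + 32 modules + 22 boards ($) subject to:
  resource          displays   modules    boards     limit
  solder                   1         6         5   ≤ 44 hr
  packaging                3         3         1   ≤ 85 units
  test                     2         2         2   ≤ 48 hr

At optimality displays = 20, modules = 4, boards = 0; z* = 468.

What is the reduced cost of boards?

-7

Binding: solder and test. Non-binding: packaging (13 unused).
Since packaging is not tight, its dual is 0.
Dual feasibility on the basic columns requires 1·y_solder + 2·y_test = 17, 6·y_solder + 2·y_test = 32.
→ y_solder = 3 and y_test = 7.
Reduced cost of boards: c₃ − yᵀa₃ = 22 − (3·5 + 7·2) = 22 − 29 = -7.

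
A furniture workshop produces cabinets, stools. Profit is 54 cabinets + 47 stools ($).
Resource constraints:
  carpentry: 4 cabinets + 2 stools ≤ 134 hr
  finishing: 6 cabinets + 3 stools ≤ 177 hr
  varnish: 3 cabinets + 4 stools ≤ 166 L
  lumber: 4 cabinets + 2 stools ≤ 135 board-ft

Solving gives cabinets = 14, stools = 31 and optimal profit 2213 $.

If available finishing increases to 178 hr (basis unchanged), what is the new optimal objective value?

Check each constraint at x*: carpentry 118/134 (slack 16); finishing 177/177 (tight); varnish 166/166 (tight); lumber 118/135 (slack 17).
Since carpentry, lumber are not tight, their duals are 0.
Dual feasibility on the basic columns requires 6·y_finishing + 3·y_varnish = 54, 3·y_finishing + 4·y_varnish = 47.
Solving: y_finishing = 5, y_varnish = 8.
Δz = y_finishing·Δb = 5 × (1) = 5, so new z* = 2213 + 5 = 2218.

2218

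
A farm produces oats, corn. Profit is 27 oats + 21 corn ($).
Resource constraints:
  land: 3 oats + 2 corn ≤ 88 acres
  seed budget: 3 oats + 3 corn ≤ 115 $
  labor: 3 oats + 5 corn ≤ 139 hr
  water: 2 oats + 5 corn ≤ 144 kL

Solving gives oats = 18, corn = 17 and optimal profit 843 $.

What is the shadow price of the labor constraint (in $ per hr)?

1

Check each constraint at x*: land 88/88 (tight); seed budget 105/115 (slack 10); labor 139/139 (tight); water 121/144 (slack 23).
Since seed budget, water are not tight, their duals are 0.
The binding rows give the dual system: 3·y_land + 3·y_labor = 27 and 2·y_land + 5·y_labor = 21.
This yields shadow prices y_land = 8, y_labor = 1.
Shadow price of labor = 1.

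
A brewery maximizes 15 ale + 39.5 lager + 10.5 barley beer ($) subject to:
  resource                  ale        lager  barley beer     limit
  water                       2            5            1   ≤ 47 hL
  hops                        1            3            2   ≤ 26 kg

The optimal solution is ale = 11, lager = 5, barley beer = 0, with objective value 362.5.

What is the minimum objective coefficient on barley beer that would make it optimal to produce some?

13.5

Check each constraint at x*: water 47/47 (tight); hops 26/26 (tight).
Dual feasibility on the basic columns requires 2·y_water + 1·y_hops = 15, 5·y_water + 3·y_hops = 39.5.
Solving: y_water = 5.5, y_hops = 4.
barley beer enters the basis when its profit ≥ yᵀa₃ = 5.5·1 + 4·2 = 13.5.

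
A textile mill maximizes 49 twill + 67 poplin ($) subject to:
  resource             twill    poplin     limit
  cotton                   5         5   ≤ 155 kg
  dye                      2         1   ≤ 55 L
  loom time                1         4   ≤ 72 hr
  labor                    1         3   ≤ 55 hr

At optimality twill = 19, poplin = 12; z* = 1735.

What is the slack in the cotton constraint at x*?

0

cotton used = 5·19 + 5·12 = 155; slack = 155 − 155 = 0.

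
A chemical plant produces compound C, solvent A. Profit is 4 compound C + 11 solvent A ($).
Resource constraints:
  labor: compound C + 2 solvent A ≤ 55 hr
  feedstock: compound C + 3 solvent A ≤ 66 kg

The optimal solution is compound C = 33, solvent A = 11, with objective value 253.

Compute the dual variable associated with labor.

Both labor and feedstock are binding at x*.
From A_Bᵀ y = c: 1·y_labor + 1·y_feedstock = 4; 2·y_labor + 3·y_feedstock = 11.
→ y_labor = 1 and y_feedstock = 3.
Shadow price of labor = 1.

1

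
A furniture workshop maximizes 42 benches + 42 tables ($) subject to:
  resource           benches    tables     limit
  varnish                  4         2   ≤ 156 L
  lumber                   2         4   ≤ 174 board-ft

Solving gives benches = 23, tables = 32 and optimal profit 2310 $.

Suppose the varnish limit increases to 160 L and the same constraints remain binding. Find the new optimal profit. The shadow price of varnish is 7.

2338

Δb = 4, so new z* = 2310 + (7)·(4) = 2310 + 28 = 2338.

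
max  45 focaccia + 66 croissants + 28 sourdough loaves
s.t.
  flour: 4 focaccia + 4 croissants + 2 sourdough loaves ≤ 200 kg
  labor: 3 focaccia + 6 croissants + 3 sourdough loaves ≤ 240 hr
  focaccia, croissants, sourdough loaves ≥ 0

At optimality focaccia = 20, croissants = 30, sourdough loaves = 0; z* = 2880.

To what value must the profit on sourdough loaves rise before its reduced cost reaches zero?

33

Check each constraint at x*: flour 200/200 (tight); labor 240/240 (tight).
From A_Bᵀ y = c: 4·y_flour + 3·y_labor = 45; 4·y_flour + 6·y_labor = 66.
Solving: y_flour = 6, y_labor = 7.
sourdough loaves enters the basis when its profit ≥ yᵀa₃ = 6·2 + 7·3 = 33.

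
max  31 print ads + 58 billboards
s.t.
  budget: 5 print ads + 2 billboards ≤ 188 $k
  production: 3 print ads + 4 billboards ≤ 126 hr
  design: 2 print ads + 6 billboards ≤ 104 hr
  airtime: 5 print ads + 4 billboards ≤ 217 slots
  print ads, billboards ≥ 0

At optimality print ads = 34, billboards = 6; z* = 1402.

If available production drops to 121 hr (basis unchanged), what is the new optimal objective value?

1367

Binding: production and design. Non-binding: budget (6 unused), airtime (23 unused).
Since budget, airtime are not tight, their duals are 0.
Dual feasibility on the basic columns requires 3·y_production + 2·y_design = 31, 4·y_production + 6·y_design = 58.
Solving: y_production = 7, y_design = 5.
Δz = y_production·Δb = 7 × (-5) = -35, so new z* = 1402 − 35 = 1367.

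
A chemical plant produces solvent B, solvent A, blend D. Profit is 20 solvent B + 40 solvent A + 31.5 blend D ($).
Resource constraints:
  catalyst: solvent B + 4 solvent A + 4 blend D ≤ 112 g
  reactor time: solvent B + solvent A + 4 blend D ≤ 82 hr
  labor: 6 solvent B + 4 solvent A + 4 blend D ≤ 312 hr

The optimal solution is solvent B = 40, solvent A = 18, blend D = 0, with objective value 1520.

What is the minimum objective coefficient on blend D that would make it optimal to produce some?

40

Binding: catalyst and labor. Non-binding: reactor time (24 unused).
Since reactor time is not tight, its dual is 0.
The binding rows give the dual system: 1·y_catalyst + 6·y_labor = 20 and 4·y_catalyst + 4·y_labor = 40.
Solving: y_catalyst = 8, y_labor = 2.
blend D enters the basis when its profit ≥ yᵀa₃ = 8·4 + 2·4 = 40.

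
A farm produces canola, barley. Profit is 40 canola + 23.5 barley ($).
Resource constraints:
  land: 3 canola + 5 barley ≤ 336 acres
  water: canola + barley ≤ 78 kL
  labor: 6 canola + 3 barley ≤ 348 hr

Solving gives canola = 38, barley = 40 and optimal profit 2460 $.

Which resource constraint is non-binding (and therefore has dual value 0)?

land: 314/336 (slack 22)
water: 78/78 (binding)
labor: 348/348 (binding)
By complementary slackness, a constraint with positive slack has shadow price 0 → land.

land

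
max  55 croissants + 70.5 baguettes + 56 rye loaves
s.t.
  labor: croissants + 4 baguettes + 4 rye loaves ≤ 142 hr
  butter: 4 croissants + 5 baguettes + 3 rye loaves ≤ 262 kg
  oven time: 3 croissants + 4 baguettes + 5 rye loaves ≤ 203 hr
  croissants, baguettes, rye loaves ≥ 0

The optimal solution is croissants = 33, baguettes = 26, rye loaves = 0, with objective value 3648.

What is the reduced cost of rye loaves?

At the optimum: labor uses 137 of 142 (slack = 5); butter uses 262 of 262 (binding); oven time uses 203 of 203 (binding).
Slack constraints have shadow price 0 (complementary slackness).
The binding rows give the dual system: 4·y_butter + 3·y_oven time = 55 and 5·y_butter + 4·y_oven time = 70.5.
Solving: y_butter = 8.5, y_oven time = 7.
Reduced cost of rye loaves: c₃ − yᵀa₃ = 56 − (8.5·3 + 7·5) = 56 − 60.5 = -4.5.

-4.5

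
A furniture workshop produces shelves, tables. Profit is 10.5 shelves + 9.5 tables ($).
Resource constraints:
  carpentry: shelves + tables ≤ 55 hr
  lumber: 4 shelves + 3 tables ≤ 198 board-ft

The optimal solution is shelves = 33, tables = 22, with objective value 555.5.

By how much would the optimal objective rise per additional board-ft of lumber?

1

At the optimum: carpentry uses 55 of 55 (binding); lumber uses 198 of 198 (binding).
The binding rows give the dual system: 1·y_carpentry + 4·y_lumber = 10.5 and 1·y_carpentry + 3·y_lumber = 9.5.
Solving: y_carpentry = 6.5, y_lumber = 1.
Shadow price of lumber = 1.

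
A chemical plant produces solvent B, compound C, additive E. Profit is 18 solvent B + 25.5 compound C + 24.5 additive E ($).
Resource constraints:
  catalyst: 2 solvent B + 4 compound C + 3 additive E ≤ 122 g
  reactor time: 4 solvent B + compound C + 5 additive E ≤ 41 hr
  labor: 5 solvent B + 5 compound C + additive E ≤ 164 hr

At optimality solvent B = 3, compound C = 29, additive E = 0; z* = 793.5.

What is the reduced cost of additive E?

At the optimum: catalyst uses 122 of 122 (binding); reactor time uses 41 of 41 (binding); labor uses 160 of 164 (slack = 4).
By complementary slackness, y = 0 for the non-binding constraint.
Dual feasibility on the basic columns requires 2·y_catalyst + 4·y_reactor time = 18, 4·y_catalyst + 1·y_reactor time = 25.5.
→ y_catalyst = 6 and y_reactor time = 1.5.
Reduced cost of additive E: c₃ − yᵀa₃ = 24.5 − (6·3 + 1.5·5) = 24.5 − 25.5 = -1.

-1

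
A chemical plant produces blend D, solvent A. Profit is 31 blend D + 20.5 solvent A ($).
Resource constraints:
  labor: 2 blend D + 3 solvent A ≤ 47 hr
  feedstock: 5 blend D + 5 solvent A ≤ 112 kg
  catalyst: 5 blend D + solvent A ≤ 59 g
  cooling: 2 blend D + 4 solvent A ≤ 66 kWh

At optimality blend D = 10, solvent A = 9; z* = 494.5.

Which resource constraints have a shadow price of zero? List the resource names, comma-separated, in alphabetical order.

labor: 47/47 (binding)
feedstock: 95/112 (slack 17)
catalyst: 59/59 (binding)
cooling: 56/66 (slack 10)
By complementary slackness, a constraint with positive slack has shadow price 0 → cooling, feedstock.

cooling, feedstock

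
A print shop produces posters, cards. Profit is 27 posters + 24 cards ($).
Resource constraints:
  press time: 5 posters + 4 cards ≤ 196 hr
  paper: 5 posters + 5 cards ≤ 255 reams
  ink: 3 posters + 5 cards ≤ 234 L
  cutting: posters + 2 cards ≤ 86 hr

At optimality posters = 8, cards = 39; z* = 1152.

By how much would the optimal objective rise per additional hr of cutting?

Check each constraint at x*: press time 196/196 (tight); paper 235/255 (slack 20); ink 219/234 (slack 15); cutting 86/86 (tight).
By complementary slackness, y = 0 for the non-binding constraints.
The binding rows give the dual system: 5·y_press time + 1·y_cutting = 27 and 4·y_press time + 2·y_cutting = 24.
Solving: y_press time = 5, y_cutting = 2.
Shadow price of cutting = 2.

2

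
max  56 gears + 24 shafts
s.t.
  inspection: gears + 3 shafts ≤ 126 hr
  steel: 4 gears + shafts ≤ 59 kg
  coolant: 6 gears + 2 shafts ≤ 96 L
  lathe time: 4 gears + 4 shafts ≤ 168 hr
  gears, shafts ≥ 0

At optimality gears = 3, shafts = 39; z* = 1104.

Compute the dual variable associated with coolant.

Binding: coolant and lathe time. Non-binding: inspection (6 unused), steel (8 unused).
Since inspection, steel are not tight, their duals are 0.
The binding rows give the dual system: 6·y_coolant + 4·y_lathe time = 56 and 2·y_coolant + 4·y_lathe time = 24.
This yields shadow prices y_coolant = 8, y_lathe time = 2.
Shadow price of coolant = 8.

8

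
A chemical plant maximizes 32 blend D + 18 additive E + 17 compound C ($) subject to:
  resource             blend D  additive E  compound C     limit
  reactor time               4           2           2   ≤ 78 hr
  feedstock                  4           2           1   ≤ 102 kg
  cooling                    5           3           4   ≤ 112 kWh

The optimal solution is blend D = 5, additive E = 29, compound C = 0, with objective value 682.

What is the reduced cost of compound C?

Binding: reactor time and cooling. Non-binding: feedstock (24 unused).
Slack constraints have shadow price 0 (complementary slackness).
From A_Bᵀ y = c: 4·y_reactor time + 5·y_cooling = 32; 2·y_reactor time + 3·y_cooling = 18.
→ y_reactor time = 3 and y_cooling = 4.
Reduced cost of compound C: c₃ − yᵀa₃ = 17 − (3·2 + 4·4) = 17 − 22 = -5.

-5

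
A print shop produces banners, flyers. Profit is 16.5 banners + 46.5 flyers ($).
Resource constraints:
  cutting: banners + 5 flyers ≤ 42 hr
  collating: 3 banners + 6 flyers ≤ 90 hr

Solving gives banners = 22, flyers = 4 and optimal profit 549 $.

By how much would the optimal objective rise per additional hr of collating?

Both cutting and collating are binding at x*.
Dual feasibility on the basic columns requires 1·y_cutting + 3·y_collating = 16.5, 5·y_cutting + 6·y_collating = 46.5.
This yields shadow prices y_cutting = 4.5, y_collating = 4.
Shadow price of collating = 4.

4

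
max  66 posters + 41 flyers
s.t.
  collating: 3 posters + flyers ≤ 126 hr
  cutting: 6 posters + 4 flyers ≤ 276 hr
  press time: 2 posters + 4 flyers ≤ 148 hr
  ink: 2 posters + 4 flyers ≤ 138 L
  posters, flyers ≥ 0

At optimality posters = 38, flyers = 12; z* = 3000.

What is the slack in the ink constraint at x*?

14

ink used = 2·38 + 4·12 = 124; slack = 138 − 124 = 14.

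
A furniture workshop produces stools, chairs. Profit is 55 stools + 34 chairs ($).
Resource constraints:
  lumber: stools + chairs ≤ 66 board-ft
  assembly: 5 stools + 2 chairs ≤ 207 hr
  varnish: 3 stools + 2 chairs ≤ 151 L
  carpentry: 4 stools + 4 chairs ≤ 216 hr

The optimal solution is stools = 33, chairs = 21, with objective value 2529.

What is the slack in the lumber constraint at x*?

12

lumber used = 1·33 + 1·21 = 54; slack = 66 − 54 = 12.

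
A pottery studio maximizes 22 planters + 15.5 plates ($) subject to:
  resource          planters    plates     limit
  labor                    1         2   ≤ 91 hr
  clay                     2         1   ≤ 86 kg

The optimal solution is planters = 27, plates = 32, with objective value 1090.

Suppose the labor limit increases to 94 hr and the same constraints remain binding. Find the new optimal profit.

At the optimum: labor uses 91 of 91 (binding); clay uses 86 of 86 (binding).
Dual feasibility on the basic columns requires 1·y_labor + 2·y_clay = 22, 2·y_labor + 1·y_clay = 15.5.
→ y_labor = 3 and y_clay = 9.5.
Δz = y_labor·Δb = 3 × (3) = 9, so new z* = 1090 + 9 = 1099.

1099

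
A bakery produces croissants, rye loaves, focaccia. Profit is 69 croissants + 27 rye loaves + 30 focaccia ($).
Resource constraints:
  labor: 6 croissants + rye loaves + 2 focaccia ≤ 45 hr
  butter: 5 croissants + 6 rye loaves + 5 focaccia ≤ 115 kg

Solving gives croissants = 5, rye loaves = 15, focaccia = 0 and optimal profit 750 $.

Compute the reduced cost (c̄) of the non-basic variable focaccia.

Check each constraint at x*: labor 45/45 (tight); butter 115/115 (tight).
Dual feasibility on the basic columns requires 6·y_labor + 5·y_butter = 69, 1·y_labor + 6·y_butter = 27.
Solving: y_labor = 9, y_butter = 3.
Reduced cost of focaccia: c₃ − yᵀa₃ = 30 − (9·2 + 3·5) = 30 − 33 = -3.

-3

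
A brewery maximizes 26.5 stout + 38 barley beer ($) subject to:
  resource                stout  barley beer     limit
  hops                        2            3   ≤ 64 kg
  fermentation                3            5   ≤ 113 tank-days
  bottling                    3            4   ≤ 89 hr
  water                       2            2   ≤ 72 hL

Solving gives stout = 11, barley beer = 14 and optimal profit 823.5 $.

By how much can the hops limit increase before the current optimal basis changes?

2.75

Binding constraints: hops, bottling. The basis is B = [[2,3],[3,4]] with det -1.
Per unit increase in hops, x* moves by d = (-4, 3).
The basis stays optimal until stout reaches 0; allowable increase = 2.75 kg.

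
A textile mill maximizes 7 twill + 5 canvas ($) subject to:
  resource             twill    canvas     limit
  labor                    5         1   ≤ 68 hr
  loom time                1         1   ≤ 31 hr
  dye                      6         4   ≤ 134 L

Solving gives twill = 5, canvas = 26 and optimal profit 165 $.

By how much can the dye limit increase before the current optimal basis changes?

Binding constraints: loom time, dye. The basis is B = [[1,1],[6,4]] with det -2.
Per unit increase in dye, x* moves by d = (0.5, -0.5).
The basis stays optimal until labor becomes binding; allowable increase = 8.5 L.

8.5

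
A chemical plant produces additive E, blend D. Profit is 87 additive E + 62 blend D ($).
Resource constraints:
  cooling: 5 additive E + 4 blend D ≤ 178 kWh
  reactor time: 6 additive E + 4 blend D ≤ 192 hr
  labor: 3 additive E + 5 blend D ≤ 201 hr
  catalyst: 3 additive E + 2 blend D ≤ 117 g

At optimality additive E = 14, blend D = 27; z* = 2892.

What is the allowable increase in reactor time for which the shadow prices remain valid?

21.6

Binding constraints: cooling, reactor time. The basis is B = [[5,4],[6,4]] with det -4.
Per unit increase in reactor time, x* moves by d = (1, -1.25).
The basis stays optimal until blend D reaches 0; allowable increase = 21.6 hr.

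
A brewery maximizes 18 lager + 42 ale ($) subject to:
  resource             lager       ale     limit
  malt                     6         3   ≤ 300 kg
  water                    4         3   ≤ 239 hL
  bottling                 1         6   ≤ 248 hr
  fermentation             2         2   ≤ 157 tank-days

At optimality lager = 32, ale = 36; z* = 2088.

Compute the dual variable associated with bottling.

6

At the optimum: malt uses 300 of 300 (binding); water uses 236 of 239 (slack = 3); bottling uses 248 of 248 (binding); fermentation uses 136 of 157 (slack = 21).
Slack constraints have shadow price 0 (complementary slackness).
From A_Bᵀ y = c: 6·y_malt + 1·y_bottling = 18; 3·y_malt + 6·y_bottling = 42.
This yields shadow prices y_malt = 2, y_bottling = 6.
Shadow price of bottling = 6.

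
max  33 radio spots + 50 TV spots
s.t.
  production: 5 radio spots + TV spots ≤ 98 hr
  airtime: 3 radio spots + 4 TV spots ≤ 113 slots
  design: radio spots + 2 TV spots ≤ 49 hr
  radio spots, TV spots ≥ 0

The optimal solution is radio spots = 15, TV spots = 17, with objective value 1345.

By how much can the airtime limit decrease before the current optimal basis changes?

15

Binding constraints: airtime, design. The basis is B = [[3,4],[1,2]] with det 2.
Per unit decrease in airtime, x* moves by d = (-1, 0.5).
The basis stays optimal until radio spots reaches 0; allowable decrease = 15 slots.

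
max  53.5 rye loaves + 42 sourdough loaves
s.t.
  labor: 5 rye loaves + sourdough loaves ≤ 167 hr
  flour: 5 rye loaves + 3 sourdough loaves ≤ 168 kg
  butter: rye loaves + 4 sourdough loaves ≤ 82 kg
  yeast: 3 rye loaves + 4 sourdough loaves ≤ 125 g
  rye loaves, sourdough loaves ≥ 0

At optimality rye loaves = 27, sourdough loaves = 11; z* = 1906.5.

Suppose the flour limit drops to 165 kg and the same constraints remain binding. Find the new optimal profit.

Check each constraint at x*: labor 146/167 (slack 21); flour 168/168 (tight); butter 71/82 (slack 11); yeast 125/125 (tight).
Since labor, butter are not tight, their duals are 0.
The binding rows give the dual system: 5·y_flour + 3·y_yeast = 53.5 and 3·y_flour + 4·y_yeast = 42.
Solving: y_flour = 8, y_yeast = 4.5.
Δz = y_flour·Δb = 8 × (-3) = -24, so new z* = 1906.5 − 24 = 1882.5.

1882.5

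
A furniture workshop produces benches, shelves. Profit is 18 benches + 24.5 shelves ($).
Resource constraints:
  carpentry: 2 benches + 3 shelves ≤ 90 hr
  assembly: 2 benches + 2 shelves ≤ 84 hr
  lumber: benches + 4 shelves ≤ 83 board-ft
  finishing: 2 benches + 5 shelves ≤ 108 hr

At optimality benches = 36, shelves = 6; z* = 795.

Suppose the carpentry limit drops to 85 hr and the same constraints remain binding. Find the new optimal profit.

Check each constraint at x*: carpentry 90/90 (tight); assembly 84/84 (tight); lumber 60/83 (slack 23); finishing 102/108 (slack 6).
Since lumber, finishing are not tight, their duals are 0.
From A_Bᵀ y = c: 2·y_carpentry + 2·y_assembly = 18; 3·y_carpentry + 2·y_assembly = 24.5.
Solving: y_carpentry = 6.5, y_assembly = 2.5.
Δz = y_carpentry·Δb = 6.5 × (-5) = -32.5, so new z* = 795 − 32.5 = 762.5.

762.5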